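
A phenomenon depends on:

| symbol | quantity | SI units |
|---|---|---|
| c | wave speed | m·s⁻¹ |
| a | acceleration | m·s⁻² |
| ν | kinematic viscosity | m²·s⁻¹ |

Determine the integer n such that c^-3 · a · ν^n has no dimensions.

Balance the L exponent: (2)·n from ν, plus −3·(1) + (1) = -2 from the rest, must sum to zero.
2n − 2 = 0, so n = 1.

1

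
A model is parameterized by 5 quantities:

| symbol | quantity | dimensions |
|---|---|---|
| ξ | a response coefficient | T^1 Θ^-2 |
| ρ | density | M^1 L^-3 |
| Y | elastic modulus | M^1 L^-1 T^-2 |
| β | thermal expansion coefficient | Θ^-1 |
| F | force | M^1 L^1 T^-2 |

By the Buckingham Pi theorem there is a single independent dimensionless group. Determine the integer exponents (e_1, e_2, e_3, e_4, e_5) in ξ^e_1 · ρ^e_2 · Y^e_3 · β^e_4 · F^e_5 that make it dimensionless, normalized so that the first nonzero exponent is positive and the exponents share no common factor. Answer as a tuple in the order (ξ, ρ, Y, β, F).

(2, -1, 2, -4, -1)

M: e_1·(0) + e_2·(1) + e_3·(1) + e_4·(0) + e_5·(1) = 0
L: e_1·(0) + e_2·(-3) + e_3·(-1) + e_4·(0) + e_5·(1) = 0
T: e_1·(1) + e_2·(0) + e_3·(-2) + e_4·(0) + e_5·(-2) = 0
Θ: e_1·(-2) + e_2·(0) + e_3·(0) + e_4·(-1) + e_5·(0) = 0
Solving this homogeneous linear system for the smallest-integer solution (first nonzero entry positive) gives (2, -1, 2, -4, -1).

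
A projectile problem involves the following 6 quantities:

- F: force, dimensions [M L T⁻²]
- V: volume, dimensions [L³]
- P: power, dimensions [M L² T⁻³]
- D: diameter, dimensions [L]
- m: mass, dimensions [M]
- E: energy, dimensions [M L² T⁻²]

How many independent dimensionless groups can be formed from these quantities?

There are 6 variables and 3 base dimensions (M, L, T).
The dimension matrix has rank 3.
Independent dimensionless groups: 6 − 3 = 3.

3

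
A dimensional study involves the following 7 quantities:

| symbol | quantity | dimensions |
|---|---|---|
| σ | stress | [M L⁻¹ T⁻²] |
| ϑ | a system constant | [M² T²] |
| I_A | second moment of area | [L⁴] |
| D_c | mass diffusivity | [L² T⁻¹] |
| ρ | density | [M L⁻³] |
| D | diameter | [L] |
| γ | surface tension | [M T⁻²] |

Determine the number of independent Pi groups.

There are 7 variables and 3 base dimensions (M, L, T).
The dimension matrix has rank 3.
Independent dimensionless groups: 7 − 3 = 4.

4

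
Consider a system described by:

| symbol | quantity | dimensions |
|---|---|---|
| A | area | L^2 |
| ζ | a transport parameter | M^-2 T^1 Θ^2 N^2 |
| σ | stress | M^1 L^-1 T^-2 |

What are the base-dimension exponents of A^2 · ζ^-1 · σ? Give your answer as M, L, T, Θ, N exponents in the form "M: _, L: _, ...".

M: 3, L: 3, T: -3, Θ: -2, N: -2

Collect each base-dimension exponent across the product:
  M: 2·(0) − (-2) + (1) = 3
  L: 2·(2) − (0) + (-1) = 3
  T: 2·(0) − (1) + (-2) = -3
  Θ: 2·(0) − (2) + (0) = -2
  N: 2·(0) − (2) + (0) = -2
So the dimensions are [M³ L³ T⁻³ Θ⁻² N⁻²].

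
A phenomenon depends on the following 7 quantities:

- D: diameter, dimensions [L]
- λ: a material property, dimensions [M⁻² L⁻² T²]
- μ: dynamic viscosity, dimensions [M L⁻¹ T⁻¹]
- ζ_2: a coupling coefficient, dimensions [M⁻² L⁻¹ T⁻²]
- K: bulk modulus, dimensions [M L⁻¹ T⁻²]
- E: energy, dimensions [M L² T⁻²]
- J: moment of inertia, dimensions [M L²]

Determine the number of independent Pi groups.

There are 7 variables and 3 base dimensions (M, L, T).
The dimension matrix has rank 3.
Independent dimensionless groups: 7 − 3 = 4.

4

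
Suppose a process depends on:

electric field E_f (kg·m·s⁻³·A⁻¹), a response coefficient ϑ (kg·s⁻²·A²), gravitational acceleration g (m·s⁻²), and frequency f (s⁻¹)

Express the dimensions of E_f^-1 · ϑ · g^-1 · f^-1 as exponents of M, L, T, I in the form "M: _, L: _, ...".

Collect each base-dimension exponent across the product:
  M: −(1) + (1) − (0) − (0) = 0
  L: −(1) + (0) − (1) − (0) = -2
  T: −(-3) + (-2) − (-2) − (-1) = 4
  I: −(-1) + (2) − (0) − (0) = 3
So the dimensions are [L⁻² T⁴ I³].

M: 0, L: -2, T: 4, I: 3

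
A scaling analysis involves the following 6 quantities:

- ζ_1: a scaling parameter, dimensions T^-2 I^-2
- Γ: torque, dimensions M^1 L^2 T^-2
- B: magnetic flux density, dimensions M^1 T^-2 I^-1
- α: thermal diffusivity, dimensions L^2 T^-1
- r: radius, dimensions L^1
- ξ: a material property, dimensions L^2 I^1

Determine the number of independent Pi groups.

There are 6 variables and 4 base dimensions (M, L, T, I).
The dimension matrix has rank 4.
Independent dimensionless groups: 6 − 4 = 2.

2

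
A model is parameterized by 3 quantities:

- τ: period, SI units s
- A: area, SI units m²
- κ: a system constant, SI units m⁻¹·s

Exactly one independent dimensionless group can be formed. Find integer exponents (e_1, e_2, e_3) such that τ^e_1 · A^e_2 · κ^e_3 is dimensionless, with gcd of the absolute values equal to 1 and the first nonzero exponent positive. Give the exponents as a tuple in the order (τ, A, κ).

L: e_1·(0) + e_2·(2) + e_3·(-1) = 0
T: e_1·(1) + e_2·(0) + e_3·(1) = 0
Solving this homogeneous linear system for the smallest-integer solution (first nonzero entry positive) gives (2, -1, -2).

(2, -1, -2)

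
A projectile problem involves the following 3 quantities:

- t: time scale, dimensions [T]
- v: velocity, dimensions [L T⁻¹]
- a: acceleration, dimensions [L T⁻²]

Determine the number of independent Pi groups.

There are 3 variables and 2 base dimensions (L, T).
The dimension matrix has rank 2.
Independent dimensionless groups: 3 − 2 = 1.

1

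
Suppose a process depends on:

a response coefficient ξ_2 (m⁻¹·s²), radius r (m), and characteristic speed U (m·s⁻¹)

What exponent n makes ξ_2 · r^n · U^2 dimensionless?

Balance the L exponent: (1)·n from r, plus (-1) + 2·(1) = 1 from the rest, must sum to zero.
n + 1 = 0, so n = -1.

-1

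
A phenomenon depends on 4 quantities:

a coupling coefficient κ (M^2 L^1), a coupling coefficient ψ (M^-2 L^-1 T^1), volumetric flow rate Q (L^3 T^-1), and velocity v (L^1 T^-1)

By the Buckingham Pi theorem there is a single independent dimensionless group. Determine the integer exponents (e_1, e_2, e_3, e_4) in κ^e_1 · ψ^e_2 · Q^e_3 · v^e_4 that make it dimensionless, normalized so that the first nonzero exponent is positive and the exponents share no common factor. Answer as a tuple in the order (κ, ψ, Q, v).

M: e_1·(2) + e_2·(-2) + e_3·(0) + e_4·(0) = 0
L: e_1·(1) + e_2·(-1) + e_3·(3) + e_4·(1) = 0
T: e_1·(0) + e_2·(1) + e_3·(-1) + e_4·(-1) = 0
Solving this homogeneous linear system for the smallest-integer solution (first nonzero entry positive) gives (2, 2, -1, 3).

(2, 2, -1, 3)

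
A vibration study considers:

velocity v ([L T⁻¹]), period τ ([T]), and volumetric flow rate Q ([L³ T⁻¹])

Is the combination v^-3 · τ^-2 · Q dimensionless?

Sum the exponent of each base dimension across the product:
  M: −3·[v]_M − 2·[τ]_M + [Q]_M = −3·(0) − 2·(0) + (0) = 0
  L: −3·[v]_L − 2·[τ]_L + [Q]_L = −3·(1) − 2·(0) + (3) = 0
  T: −3·[v]_T − 2·[τ]_T + [Q]_T = −3·(-1) − 2·(1) + (-1) = 0
All base exponents vanish — dimensionless.

yes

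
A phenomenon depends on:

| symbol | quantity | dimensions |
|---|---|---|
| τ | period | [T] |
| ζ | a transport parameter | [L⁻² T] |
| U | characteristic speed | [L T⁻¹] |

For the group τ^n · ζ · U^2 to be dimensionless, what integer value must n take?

Balance the T exponent: (1)·n from τ, plus (1) + 2·(-1) = -1 from the rest, must sum to zero.
n − 1 = 0, so n = 1.

1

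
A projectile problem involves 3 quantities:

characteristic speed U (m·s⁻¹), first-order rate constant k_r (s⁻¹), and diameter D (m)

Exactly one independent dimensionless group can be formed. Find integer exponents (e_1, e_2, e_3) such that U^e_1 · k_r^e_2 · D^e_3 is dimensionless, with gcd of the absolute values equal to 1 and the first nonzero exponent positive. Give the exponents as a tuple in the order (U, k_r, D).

(1, -1, -1)

L: e_1·(1) + e_2·(0) + e_3·(1) = 0
T: e_1·(-1) + e_2·(-1) + e_3·(0) = 0
Solving this homogeneous linear system for the smallest-integer solution (first nonzero entry positive) gives (1, -1, -1).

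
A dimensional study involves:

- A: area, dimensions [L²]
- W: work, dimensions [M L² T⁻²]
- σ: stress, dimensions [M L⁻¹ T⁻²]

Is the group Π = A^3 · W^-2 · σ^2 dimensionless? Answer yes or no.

Sum the exponent of each base dimension across the product:
  M: 3·[A]_M − 2·[W]_M + 2·[σ]_M = 3·(0) − 2·(1) + 2·(1) = 0
  L: 3·[A]_L − 2·[W]_L + 2·[σ]_L = 3·(2) − 2·(2) + 2·(-1) = 0
  T: 3·[A]_T − 2·[W]_T + 2·[σ]_T = 3·(0) − 2·(-2) + 2·(-2) = 0
  Θ: 3·[A]_Θ − 2·[W]_Θ + 2·[σ]_Θ = 3·(0) − 2·(0) + 2·(0) = 0
All base exponents vanish — dimensionless.

yes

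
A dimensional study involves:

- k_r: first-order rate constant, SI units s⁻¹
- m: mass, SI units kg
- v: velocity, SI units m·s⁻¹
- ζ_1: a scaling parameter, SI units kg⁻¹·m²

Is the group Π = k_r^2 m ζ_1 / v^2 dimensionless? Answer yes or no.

yes

Sum the exponent of each base dimension across the product:
  M: 2·[k_r]_M + [m]_M − 2·[v]_M + [ζ_1]_M = 2·(0) + (1) − 2·(0) + (-1) = 0
  L: 2·[k_r]_L + [m]_L − 2·[v]_L + [ζ_1]_L = 2·(0) + (0) − 2·(1) + (2) = 0
  T: 2·[k_r]_T + [m]_T − 2·[v]_T + [ζ_1]_T = 2·(-1) + (0) − 2·(-1) + (0) = 0
All base exponents vanish — dimensionless.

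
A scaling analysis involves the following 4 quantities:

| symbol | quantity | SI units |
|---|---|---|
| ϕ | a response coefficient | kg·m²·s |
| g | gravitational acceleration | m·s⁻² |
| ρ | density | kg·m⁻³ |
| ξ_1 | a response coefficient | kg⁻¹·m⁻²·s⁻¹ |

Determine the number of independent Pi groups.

There are 4 variables and 3 base dimensions (M, L, T).
The dimension matrix has rank 3.
Independent dimensionless groups: 4 − 3 = 1.

1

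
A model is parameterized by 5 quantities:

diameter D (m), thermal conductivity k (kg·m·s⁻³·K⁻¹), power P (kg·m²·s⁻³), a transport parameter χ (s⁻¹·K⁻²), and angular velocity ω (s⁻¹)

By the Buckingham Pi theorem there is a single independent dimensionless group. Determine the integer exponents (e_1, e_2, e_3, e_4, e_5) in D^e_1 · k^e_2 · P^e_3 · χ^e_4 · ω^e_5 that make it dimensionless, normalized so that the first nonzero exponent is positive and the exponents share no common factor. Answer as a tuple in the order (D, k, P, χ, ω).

M: e_1·(0) + e_2·(1) + e_3·(1) + e_4·(0) + e_5·(0) = 0
L: e_1·(1) + e_2·(1) + e_3·(2) + e_4·(0) + e_5·(0) = 0
T: e_1·(0) + e_2·(-3) + e_3·(-3) + e_4·(-1) + e_5·(-1) = 0
Θ: e_1·(0) + e_2·(-1) + e_3·(0) + e_4·(-2) + e_5·(0) = 0
Solving this homogeneous linear system for the smallest-integer solution (first nonzero entry positive) gives (2, 2, -2, -1, 1).

(2, 2, -2, -1, 1)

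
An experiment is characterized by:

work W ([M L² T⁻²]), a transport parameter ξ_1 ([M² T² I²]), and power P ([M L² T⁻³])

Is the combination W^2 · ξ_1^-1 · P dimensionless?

no

Sum the exponent of each base dimension across the product:
  M: 2·[W]_M − [ξ_1]_M + [P]_M = 2·(1) − (2) + (1) = 1
  L: 2·[W]_L − [ξ_1]_L + [P]_L = 2·(2) − (0) + (2) = 6
  T: 2·[W]_T − [ξ_1]_T + [P]_T = 2·(-2) − (2) + (-3) = -9
  I: 2·[W]_I − [ξ_1]_I + [P]_I = 2·(0) − (2) + (0) = -2
Net dimensions [M L⁶ T⁻⁹ I⁻²] ≠ [1] — not dimensionless.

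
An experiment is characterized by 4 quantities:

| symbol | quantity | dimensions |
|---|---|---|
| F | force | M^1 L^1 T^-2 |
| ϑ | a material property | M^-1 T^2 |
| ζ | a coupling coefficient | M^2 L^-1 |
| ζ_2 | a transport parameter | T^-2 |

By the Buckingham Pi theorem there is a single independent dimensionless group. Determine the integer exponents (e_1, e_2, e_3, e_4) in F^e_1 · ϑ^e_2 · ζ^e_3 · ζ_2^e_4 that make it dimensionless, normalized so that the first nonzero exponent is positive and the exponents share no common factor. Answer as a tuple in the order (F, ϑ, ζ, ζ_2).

(1, 3, 1, 2)

M: e_1·(1) + e_2·(-1) + e_3·(2) + e_4·(0) = 0
L: e_1·(1) + e_2·(0) + e_3·(-1) + e_4·(0) = 0
T: e_1·(-2) + e_2·(2) + e_3·(0) + e_4·(-2) = 0
Solving this homogeneous linear system for the smallest-integer solution (first nonzero entry positive) gives (1, 3, 1, 2).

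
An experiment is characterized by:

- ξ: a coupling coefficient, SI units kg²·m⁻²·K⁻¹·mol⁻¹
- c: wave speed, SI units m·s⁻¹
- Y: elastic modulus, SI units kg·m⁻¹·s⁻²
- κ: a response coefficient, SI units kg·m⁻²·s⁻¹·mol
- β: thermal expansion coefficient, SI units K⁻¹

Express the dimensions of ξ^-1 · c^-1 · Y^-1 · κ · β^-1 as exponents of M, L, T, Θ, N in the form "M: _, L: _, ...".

M: -2, L: 0, T: 2, Θ: 2, N: 2

Collect each base-dimension exponent across the product:
  M: −(2) − (0) − (1) + (1) − (0) = -2
  L: −(-2) − (1) − (-1) + (-2) − (0) = 0
  T: −(0) − (-1) − (-2) + (-1) − (0) = 2
  Θ: −(-1) − (0) − (0) + (0) − (-1) = 2
  N: −(-1) − (0) − (0) + (1) − (0) = 2
So the dimensions are [M⁻² T² Θ² N²].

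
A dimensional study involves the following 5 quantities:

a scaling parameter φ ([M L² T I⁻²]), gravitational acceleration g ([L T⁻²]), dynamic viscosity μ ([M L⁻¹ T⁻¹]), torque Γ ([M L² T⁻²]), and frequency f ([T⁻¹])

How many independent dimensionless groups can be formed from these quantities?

1

There are 5 variables and 4 base dimensions (M, L, T, I).
The dimension matrix has rank 4.
Independent dimensionless groups: 5 − 4 = 1.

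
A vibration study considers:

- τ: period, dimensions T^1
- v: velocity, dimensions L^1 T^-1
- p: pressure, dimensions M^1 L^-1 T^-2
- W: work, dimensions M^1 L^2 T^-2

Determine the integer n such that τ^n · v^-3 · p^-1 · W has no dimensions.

Balance the T exponent: (1)·n from τ, plus −3·(-1) − (-2) + (-2) = 3 from the rest, must sum to zero.
n + 3 = 0, so n = -3.

-3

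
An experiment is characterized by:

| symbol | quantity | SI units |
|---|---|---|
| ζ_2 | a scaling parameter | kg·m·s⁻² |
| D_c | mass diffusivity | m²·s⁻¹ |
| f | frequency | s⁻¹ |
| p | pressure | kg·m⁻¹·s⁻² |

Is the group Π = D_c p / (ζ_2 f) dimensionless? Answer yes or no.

Sum the exponent of each base dimension across the product:
  M: −[ζ_2]_M + [D_c]_M − [f]_M + [p]_M = −(1) + (0) − (0) + (1) = 0
  L: −[ζ_2]_L + [D_c]_L − [f]_L + [p]_L = −(1) + (2) − (0) + (-1) = 0
  T: −[ζ_2]_T + [D_c]_T − [f]_T + [p]_T = −(-2) + (-1) − (-1) + (-2) = 0
All base exponents vanish — dimensionless.

yes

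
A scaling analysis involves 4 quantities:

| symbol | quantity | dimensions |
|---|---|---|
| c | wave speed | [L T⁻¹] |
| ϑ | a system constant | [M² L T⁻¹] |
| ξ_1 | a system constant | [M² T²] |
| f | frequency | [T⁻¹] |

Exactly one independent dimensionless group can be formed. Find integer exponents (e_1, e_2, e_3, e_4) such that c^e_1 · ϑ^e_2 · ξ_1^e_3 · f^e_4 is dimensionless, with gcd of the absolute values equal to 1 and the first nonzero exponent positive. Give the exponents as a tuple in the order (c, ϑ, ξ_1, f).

(1, -1, 1, 2)

M: e_1·(0) + e_2·(2) + e_3·(2) + e_4·(0) = 0
L: e_1·(1) + e_2·(1) + e_3·(0) + e_4·(0) = 0
T: e_1·(-1) + e_2·(-1) + e_3·(2) + e_4·(-1) = 0
Solving this homogeneous linear system for the smallest-integer solution (first nonzero entry positive) gives (1, -1, 1, 2).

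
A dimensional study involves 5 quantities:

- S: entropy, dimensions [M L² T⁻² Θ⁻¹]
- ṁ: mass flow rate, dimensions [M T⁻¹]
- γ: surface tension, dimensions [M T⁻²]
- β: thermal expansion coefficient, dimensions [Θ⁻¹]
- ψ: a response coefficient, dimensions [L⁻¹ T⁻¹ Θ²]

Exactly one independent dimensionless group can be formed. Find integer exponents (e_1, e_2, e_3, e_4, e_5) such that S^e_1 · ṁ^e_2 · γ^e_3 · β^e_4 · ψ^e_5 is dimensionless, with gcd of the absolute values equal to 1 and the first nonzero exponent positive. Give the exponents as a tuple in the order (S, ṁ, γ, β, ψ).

(1, 2, -3, 3, 2)

M: e_1·(1) + e_2·(1) + e_3·(1) + e_4·(0) + e_5·(0) = 0
L: e_1·(2) + e_2·(0) + e_3·(0) + e_4·(0) + e_5·(-1) = 0
T: e_1·(-2) + e_2·(-1) + e_3·(-2) + e_4·(0) + e_5·(-1) = 0
Θ: e_1·(-1) + e_2·(0) + e_3·(0) + e_4·(-1) + e_5·(2) = 0
Solving this homogeneous linear system for the smallest-integer solution (first nonzero entry positive) gives (1, 2, -3, 3, 2).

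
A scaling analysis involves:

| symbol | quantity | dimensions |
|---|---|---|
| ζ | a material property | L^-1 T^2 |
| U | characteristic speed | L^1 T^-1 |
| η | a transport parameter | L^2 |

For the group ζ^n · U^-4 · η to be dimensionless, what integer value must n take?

Balance the L exponent: (-1)·n from ζ, plus −4·(1) + (2) = -2 from the rest, must sum to zero.
−n − 2 = 0, so n = -2.

-2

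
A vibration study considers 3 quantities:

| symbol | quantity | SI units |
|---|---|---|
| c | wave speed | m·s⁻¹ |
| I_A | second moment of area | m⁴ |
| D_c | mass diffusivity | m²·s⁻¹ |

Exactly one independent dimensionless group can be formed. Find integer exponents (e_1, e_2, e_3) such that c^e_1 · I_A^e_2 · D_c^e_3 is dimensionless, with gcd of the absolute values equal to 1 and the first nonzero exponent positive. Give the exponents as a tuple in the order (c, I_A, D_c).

(4, 1, -4)

L: e_1·(1) + e_2·(4) + e_3·(2) = 0
T: e_1·(-1) + e_2·(0) + e_3·(-1) = 0
Solving this homogeneous linear system for the smallest-integer solution (first nonzero entry positive) gives (4, 1, -4).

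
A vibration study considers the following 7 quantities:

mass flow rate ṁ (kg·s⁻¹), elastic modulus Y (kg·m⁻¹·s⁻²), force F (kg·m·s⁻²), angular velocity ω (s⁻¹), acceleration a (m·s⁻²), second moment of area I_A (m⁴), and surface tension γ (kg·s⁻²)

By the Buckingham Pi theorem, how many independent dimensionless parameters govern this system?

There are 7 variables and 3 base dimensions (M, L, T).
The dimension matrix has rank 3.
Independent dimensionless groups: 7 − 3 = 4.

4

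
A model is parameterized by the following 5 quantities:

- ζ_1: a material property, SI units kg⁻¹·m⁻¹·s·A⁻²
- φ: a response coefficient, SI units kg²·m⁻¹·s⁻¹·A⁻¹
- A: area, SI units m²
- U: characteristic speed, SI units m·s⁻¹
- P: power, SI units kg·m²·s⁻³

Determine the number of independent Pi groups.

1

There are 5 variables and 4 base dimensions (M, L, T, I).
The dimension matrix has rank 4.
Independent dimensionless groups: 5 − 4 = 1.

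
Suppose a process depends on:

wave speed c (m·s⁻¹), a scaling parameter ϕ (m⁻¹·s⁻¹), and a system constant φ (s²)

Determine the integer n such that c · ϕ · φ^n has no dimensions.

1

Balance the T exponent: (2)·n from φ, plus (-1) + (-1) = -2 from the rest, must sum to zero.
2n − 2 = 0, so n = 1.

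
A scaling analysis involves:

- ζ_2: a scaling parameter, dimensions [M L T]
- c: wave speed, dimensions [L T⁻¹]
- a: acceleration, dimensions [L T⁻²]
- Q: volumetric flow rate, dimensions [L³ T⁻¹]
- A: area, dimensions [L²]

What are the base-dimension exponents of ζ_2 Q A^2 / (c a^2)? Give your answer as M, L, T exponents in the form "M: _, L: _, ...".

Collect each base-dimension exponent across the product:
  M: (1) − (0) − 2·(0) + (0) + 2·(0) = 1
  L: (1) − (1) − 2·(1) + (3) + 2·(2) = 5
  T: (1) − (-1) − 2·(-2) + (-1) + 2·(0) = 5
So the dimensions are [M L⁵ T⁵].

M: 1, L: 5, T: 5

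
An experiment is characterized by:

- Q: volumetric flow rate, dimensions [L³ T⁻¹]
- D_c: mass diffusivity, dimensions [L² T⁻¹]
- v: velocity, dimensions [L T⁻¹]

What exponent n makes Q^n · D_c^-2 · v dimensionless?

1

Balance the L exponent: (3)·n from Q, plus −2·(2) + (1) = -3 from the rest, must sum to zero.
3n − 3 = 0, so n = 1.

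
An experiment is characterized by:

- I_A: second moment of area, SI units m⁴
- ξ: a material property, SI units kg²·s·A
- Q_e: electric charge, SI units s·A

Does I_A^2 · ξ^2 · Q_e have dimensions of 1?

no

Sum the exponent of each base dimension across the product:
  M: 2·[I_A]_M + 2·[ξ]_M + [Q_e]_M = 2·(0) + 2·(2) + (0) = 4
  L: 2·[I_A]_L + 2·[ξ]_L + [Q_e]_L = 2·(4) + 2·(0) + (0) = 8
  T: 2·[I_A]_T + 2·[ξ]_T + [Q_e]_T = 2·(0) + 2·(1) + (1) = 3
  I: 2·[I_A]_I + 2·[ξ]_I + [Q_e]_I = 2·(0) + 2·(1) + (1) = 3
Net dimensions [M⁴ L⁸ T³ I³] ≠ [1] — not dimensionless.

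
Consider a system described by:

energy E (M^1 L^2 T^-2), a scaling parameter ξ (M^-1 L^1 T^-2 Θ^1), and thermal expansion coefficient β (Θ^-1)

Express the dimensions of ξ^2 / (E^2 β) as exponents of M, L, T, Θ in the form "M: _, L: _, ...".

Collect each base-dimension exponent across the product:
  M: −2·(1) + 2·(-1) − (0) = -4
  L: −2·(2) + 2·(1) − (0) = -2
  T: −2·(-2) + 2·(-2) − (0) = 0
  Θ: −2·(0) + 2·(1) − (-1) = 3
So the dimensions are [M⁻⁴ L⁻² Θ³].

M: -4, L: -2, T: 0, Θ: 3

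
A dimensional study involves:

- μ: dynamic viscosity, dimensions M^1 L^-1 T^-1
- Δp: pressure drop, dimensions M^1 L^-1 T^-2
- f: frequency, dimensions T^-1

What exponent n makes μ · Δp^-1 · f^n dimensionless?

1

Balance the T exponent: (-1)·n from f, plus (-1) − (-2) = 1 from the rest, must sum to zero.
−n + 1 = 0, so n = 1.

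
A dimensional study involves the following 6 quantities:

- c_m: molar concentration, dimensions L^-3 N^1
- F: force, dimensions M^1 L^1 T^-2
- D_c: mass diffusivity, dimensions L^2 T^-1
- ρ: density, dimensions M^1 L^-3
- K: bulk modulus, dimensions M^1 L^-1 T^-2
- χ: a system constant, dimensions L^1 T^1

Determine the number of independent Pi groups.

2

There are 6 variables and 4 base dimensions (M, L, T, N).
The dimension matrix has rank 4.
Independent dimensionless groups: 6 − 4 = 2.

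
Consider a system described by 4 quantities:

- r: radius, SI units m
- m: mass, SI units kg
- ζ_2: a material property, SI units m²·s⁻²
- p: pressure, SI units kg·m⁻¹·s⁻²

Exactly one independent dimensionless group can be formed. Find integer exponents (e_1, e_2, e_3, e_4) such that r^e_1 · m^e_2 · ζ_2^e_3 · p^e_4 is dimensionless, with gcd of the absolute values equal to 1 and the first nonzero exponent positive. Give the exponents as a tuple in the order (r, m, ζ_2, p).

(3, -1, -1, 1)

M: e_1·(0) + e_2·(1) + e_3·(0) + e_4·(1) = 0
L: e_1·(1) + e_2·(0) + e_3·(2) + e_4·(-1) = 0
T: e_1·(0) + e_2·(0) + e_3·(-2) + e_4·(-2) = 0
Solving this homogeneous linear system for the smallest-integer solution (first nonzero entry positive) gives (3, -1, -1, 1).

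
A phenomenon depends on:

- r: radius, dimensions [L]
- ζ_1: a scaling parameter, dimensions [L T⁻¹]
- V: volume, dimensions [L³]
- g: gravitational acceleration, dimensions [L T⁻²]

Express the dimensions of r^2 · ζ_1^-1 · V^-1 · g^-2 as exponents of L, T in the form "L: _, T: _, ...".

Collect each base-dimension exponent across the product:
  L: 2·(1) − (1) − (3) − 2·(1) = -4
  T: 2·(0) − (-1) − (0) − 2·(-2) = 5
So the dimensions are [L⁻⁴ T⁵].

L: -4, T: 5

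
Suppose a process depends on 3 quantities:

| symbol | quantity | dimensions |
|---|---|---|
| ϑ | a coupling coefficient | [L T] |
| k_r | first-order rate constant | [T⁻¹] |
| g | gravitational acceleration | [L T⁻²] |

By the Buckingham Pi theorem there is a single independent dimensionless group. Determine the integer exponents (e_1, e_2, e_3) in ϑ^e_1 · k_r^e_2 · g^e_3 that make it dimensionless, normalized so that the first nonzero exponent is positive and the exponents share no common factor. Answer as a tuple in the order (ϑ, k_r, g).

L: e_1·(1) + e_2·(0) + e_3·(1) = 0
T: e_1·(1) + e_2·(-1) + e_3·(-2) = 0
Solving this homogeneous linear system for the smallest-integer solution (first nonzero entry positive) gives (1, 3, -1).

(1, 3, -1)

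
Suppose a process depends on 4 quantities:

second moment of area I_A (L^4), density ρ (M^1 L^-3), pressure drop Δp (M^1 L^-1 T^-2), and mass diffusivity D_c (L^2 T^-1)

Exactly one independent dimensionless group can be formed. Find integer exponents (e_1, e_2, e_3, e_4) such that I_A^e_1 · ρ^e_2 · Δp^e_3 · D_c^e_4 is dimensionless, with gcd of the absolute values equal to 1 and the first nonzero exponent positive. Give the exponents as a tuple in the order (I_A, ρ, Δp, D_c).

M: e_1·(0) + e_2·(1) + e_3·(1) + e_4·(0) = 0
L: e_1·(4) + e_2·(-3) + e_3·(-1) + e_4·(2) = 0
T: e_1·(0) + e_2·(0) + e_3·(-2) + e_4·(-1) = 0
Solving this homogeneous linear system for the smallest-integer solution (first nonzero entry positive) gives (1, -2, 2, -4).

(1, -2, 2, -4)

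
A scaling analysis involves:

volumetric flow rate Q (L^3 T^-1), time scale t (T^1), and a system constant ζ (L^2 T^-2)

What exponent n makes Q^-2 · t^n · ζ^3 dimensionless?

Balance the T exponent: (1)·n from t, plus −2·(-1) + 3·(-2) = -4 from the rest, must sum to zero.
n − 4 = 0, so n = 4.

4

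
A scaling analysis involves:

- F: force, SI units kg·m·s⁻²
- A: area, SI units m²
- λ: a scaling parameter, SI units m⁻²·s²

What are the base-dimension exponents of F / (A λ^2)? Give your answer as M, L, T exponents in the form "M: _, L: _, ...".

Collect each base-dimension exponent across the product:
  M: (1) − (0) − 2·(0) = 1
  L: (1) − (2) − 2·(-2) = 3
  T: (-2) − (0) − 2·(2) = -6
So the dimensions are [M L³ T⁻⁶].

M: 1, L: 3, T: -6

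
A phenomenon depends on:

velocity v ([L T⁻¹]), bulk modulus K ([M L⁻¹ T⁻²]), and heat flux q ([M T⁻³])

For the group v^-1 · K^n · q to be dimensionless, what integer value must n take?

Balance the M exponent: (1)·n from K, plus −(0) + (1) = 1 from the rest, must sum to zero.
n + 1 = 0, so n = -1.

-1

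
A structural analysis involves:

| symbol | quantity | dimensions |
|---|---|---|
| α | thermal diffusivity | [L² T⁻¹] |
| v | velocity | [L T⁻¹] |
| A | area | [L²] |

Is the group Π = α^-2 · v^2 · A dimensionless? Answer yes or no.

yes

Sum the exponent of each base dimension across the product:
  L: −2·[α]_L + 2·[v]_L + [A]_L = −2·(2) + 2·(1) + (2) = 0
  T: −2·[α]_T + 2·[v]_T + [A]_T = −2·(-1) + 2·(-1) + (0) = 0
All base exponents vanish — dimensionless.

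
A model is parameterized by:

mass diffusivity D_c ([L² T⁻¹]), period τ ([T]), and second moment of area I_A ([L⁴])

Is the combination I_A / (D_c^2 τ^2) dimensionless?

yes

Sum the exponent of each base dimension across the product:
  M: −2·[D_c]_M − 2·[τ]_M + [I_A]_M = −2·(0) − 2·(0) + (0) = 0
  L: −2·[D_c]_L − 2·[τ]_L + [I_A]_L = −2·(2) − 2·(0) + (4) = 0
  T: −2·[D_c]_T − 2·[τ]_T + [I_A]_T = −2·(-1) − 2·(1) + (0) = 0
  Θ: −2·[D_c]_Θ − 2·[τ]_Θ + [I_A]_Θ = −2·(0) − 2·(0) + (0) = 0
All base exponents vanish — dimensionless.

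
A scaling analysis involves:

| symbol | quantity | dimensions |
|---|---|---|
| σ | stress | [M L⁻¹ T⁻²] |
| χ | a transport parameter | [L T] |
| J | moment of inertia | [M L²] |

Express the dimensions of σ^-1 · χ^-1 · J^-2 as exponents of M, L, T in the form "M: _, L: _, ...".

M: -3, L: -4, T: 1

Collect each base-dimension exponent across the product:
  M: −(1) − (0) − 2·(1) = -3
  L: −(-1) − (1) − 2·(2) = -4
  T: −(-2) − (1) − 2·(0) = 1
So the dimensions are [M⁻³ L⁻⁴ T].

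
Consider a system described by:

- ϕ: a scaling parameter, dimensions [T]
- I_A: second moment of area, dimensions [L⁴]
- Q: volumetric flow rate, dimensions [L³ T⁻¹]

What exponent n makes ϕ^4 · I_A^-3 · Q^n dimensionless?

Balance the L exponent: (3)·n from Q, plus 4·(0) − 3·(4) = -12 from the rest, must sum to zero.
3n − 12 = 0, so n = 4.

4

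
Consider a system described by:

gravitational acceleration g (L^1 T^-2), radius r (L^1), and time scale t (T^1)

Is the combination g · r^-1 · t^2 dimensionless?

yes

Sum the exponent of each base dimension across the product:
  M: [g]_M − [r]_M + 2·[t]_M = (0) − (0) + 2·(0) = 0
  L: [g]_L − [r]_L + 2·[t]_L = (1) − (1) + 2·(0) = 0
  T: [g]_T − [r]_T + 2·[t]_T = (-2) − (0) + 2·(1) = 0
All base exponents vanish — dimensionless.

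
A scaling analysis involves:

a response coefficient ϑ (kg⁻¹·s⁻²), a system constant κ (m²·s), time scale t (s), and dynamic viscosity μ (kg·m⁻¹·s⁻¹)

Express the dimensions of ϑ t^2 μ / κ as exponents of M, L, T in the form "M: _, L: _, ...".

M: 0, L: -3, T: -2

Collect each base-dimension exponent across the product:
  M: (-1) − (0) + 2·(0) + (1) = 0
  L: (0) − (2) + 2·(0) + (-1) = -3
  T: (-2) − (1) + 2·(1) + (-1) = -2
So the dimensions are [L⁻³ T⁻²].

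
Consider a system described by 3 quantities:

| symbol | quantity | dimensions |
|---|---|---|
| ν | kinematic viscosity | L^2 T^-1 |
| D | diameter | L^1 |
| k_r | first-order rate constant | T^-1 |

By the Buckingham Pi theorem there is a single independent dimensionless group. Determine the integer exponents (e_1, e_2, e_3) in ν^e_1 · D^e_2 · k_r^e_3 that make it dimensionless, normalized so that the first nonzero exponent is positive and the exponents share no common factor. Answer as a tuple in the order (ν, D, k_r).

(1, -2, -1)

L: e_1·(2) + e_2·(1) + e_3·(0) = 0
T: e_1·(-1) + e_2·(0) + e_3·(-1) = 0
Solving this homogeneous linear system for the smallest-integer solution (first nonzero entry positive) gives (1, -2, -1).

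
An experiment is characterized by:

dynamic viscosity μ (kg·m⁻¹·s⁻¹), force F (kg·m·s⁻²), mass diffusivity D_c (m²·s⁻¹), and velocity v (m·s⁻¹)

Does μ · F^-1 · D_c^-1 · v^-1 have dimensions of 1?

Sum the exponent of each base dimension across the product:
  M: [μ]_M − [F]_M − [D_c]_M − [v]_M = (1) − (1) − (0) − (0) = 0
  L: [μ]_L − [F]_L − [D_c]_L − [v]_L = (-1) − (1) − (2) − (1) = -5
  T: [μ]_T − [F]_T − [D_c]_T − [v]_T = (-1) − (-2) − (-1) − (-1) = 3
Net dimensions [L⁻⁵ T³] ≠ [1] — not dimensionless.

no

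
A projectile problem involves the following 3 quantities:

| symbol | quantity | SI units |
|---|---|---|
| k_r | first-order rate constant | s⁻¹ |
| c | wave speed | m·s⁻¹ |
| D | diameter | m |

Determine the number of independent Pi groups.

There are 3 variables and 2 base dimensions (L, T).
The dimension matrix has rank 2.
Independent dimensionless groups: 3 − 2 = 1.

1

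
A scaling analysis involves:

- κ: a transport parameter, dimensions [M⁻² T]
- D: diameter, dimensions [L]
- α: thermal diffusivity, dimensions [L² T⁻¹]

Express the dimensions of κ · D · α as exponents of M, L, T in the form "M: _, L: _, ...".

Collect each base-dimension exponent across the product:
  M: (-2) + (0) + (0) = -2
  L: (0) + (1) + (2) = 3
  T: (1) + (0) + (-1) = 0
So the dimensions are [M⁻² L³].

M: -2, L: 3, T: 0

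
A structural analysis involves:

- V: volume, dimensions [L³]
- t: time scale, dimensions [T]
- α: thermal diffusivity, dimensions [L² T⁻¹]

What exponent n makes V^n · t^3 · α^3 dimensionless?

Balance the L exponent: (3)·n from V, plus 3·(0) + 3·(2) = 6 from the rest, must sum to zero.
3n + 6 = 0, so n = -2.

-2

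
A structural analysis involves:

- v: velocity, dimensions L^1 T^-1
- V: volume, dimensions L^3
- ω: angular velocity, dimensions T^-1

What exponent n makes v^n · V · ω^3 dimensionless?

-3

Balance the L exponent: (1)·n from v, plus (3) + 3·(0) = 3 from the rest, must sum to zero.
n + 3 = 0, so n = -3.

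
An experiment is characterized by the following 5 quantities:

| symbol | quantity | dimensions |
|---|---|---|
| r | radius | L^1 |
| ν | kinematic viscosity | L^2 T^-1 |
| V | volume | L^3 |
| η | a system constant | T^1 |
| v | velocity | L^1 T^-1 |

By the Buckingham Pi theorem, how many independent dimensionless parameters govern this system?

3

There are 5 variables and 2 base dimensions (L, T).
The dimension matrix has rank 2.
Independent dimensionless groups: 5 − 2 = 3.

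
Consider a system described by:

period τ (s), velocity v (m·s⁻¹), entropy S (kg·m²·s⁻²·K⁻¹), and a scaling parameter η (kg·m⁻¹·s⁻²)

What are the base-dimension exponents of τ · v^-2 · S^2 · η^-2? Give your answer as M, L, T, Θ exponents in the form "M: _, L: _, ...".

M: 0, L: 4, T: 3, Θ: -2

Collect each base-dimension exponent across the product:
  M: (0) − 2·(0) + 2·(1) − 2·(1) = 0
  L: (0) − 2·(1) + 2·(2) − 2·(-1) = 4
  T: (1) − 2·(-1) + 2·(-2) − 2·(-2) = 3
  Θ: (0) − 2·(0) + 2·(-1) − 2·(0) = -2
So the dimensions are [L⁴ T³ Θ⁻²].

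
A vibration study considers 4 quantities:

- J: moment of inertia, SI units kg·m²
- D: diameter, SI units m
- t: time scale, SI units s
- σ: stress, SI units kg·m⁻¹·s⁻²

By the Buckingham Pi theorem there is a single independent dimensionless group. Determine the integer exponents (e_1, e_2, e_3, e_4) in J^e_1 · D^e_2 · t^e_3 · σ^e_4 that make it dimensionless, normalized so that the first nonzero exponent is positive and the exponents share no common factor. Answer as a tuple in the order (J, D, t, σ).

(1, -3, -2, -1)

M: e_1·(1) + e_2·(0) + e_3·(0) + e_4·(1) = 0
L: e_1·(2) + e_2·(1) + e_3·(0) + e_4·(-1) = 0
T: e_1·(0) + e_2·(0) + e_3·(1) + e_4·(-2) = 0
Solving this homogeneous linear system for the smallest-integer solution (first nonzero entry positive) gives (1, -3, -2, -1).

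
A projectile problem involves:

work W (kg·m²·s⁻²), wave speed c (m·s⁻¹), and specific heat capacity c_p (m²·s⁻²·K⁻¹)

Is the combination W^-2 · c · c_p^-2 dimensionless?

no

Sum the exponent of each base dimension across the product:
  M: −2·[W]_M + [c]_M − 2·[c_p]_M = −2·(1) + (0) − 2·(0) = -2
  L: −2·[W]_L + [c]_L − 2·[c_p]_L = −2·(2) + (1) − 2·(2) = -7
  T: −2·[W]_T + [c]_T − 2·[c_p]_T = −2·(-2) + (-1) − 2·(-2) = 7
  Θ: −2·[W]_Θ + [c]_Θ − 2·[c_p]_Θ = −2·(0) + (0) − 2·(-1) = 2
Net dimensions [M⁻² L⁻⁷ T⁷ Θ²] ≠ [1] — not dimensionless.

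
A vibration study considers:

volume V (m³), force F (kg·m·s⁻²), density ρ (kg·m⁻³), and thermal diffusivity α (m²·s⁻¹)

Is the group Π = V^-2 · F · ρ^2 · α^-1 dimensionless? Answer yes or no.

no

Sum the exponent of each base dimension across the product:
  M: −2·[V]_M + [F]_M + 2·[ρ]_M − [α]_M = −2·(0) + (1) + 2·(1) − (0) = 3
  L: −2·[V]_L + [F]_L + 2·[ρ]_L − [α]_L = −2·(3) + (1) + 2·(-3) − (2) = -13
  T: −2·[V]_T + [F]_T + 2·[ρ]_T − [α]_T = −2·(0) + (-2) + 2·(0) − (-1) = -1
Net dimensions [M³ L⁻¹³ T⁻¹] ≠ [1] — not dimensionless.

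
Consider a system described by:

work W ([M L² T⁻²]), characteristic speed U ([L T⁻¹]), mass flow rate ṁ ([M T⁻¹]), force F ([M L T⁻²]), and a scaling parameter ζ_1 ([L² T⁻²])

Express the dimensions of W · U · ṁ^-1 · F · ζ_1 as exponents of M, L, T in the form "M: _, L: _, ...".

Collect each base-dimension exponent across the product:
  M: (1) + (0) − (1) + (1) + (0) = 1
  L: (2) + (1) − (0) + (1) + (2) = 6
  T: (-2) + (-1) − (-1) + (-2) + (-2) = -6
So the dimensions are [M L⁶ T⁻⁶].

M: 1, L: 6, T: -6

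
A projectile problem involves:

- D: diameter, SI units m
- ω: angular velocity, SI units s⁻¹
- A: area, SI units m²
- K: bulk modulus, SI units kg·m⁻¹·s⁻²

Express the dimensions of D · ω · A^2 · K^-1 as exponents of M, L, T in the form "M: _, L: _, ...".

M: -1, L: 6, T: 1

Collect each base-dimension exponent across the product:
  M: (0) + (0) + 2·(0) − (1) = -1
  L: (1) + (0) + 2·(2) − (-1) = 6
  T: (0) + (-1) + 2·(0) − (-2) = 1
So the dimensions are [M⁻¹ L⁶ T].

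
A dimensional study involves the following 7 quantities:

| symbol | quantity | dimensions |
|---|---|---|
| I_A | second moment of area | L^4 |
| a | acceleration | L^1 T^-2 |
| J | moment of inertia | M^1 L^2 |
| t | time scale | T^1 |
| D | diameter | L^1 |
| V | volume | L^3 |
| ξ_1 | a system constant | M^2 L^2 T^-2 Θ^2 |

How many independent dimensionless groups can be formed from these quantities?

3

There are 7 variables and 4 base dimensions (M, L, T, Θ).
The dimension matrix has rank 4.
Independent dimensionless groups: 7 − 4 = 3.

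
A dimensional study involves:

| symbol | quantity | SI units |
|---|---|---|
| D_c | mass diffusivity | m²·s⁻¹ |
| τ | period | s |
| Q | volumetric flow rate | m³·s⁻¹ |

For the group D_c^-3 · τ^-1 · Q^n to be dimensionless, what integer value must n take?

2

Balance the L exponent: (3)·n from Q, plus −3·(2) − (0) = -6 from the rest, must sum to zero.
3n − 6 = 0, so n = 2.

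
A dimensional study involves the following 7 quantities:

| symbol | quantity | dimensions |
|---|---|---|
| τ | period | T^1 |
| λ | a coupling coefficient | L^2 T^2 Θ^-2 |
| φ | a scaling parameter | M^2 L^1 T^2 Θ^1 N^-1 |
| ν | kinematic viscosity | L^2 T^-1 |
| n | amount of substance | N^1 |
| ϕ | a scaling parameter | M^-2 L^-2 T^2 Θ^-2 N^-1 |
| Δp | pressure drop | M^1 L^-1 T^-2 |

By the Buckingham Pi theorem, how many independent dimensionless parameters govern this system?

There are 7 variables and 5 base dimensions (M, L, T, Θ, N).
The dimension matrix has rank 5.
Independent dimensionless groups: 7 − 5 = 2.

2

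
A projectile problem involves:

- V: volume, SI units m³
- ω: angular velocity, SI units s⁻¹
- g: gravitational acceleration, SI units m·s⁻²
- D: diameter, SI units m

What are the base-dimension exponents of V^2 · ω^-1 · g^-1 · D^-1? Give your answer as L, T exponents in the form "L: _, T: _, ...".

L: 4, T: 3

Collect each base-dimension exponent across the product:
  L: 2·(3) − (0) − (1) − (1) = 4
  T: 2·(0) − (-1) − (-2) − (0) = 3
So the dimensions are [L⁴ T³].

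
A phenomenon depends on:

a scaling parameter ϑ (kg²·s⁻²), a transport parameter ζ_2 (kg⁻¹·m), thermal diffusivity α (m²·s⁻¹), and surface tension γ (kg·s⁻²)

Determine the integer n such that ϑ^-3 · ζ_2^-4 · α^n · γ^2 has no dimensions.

Balance the L exponent: (2)·n from α, plus −3·(0) − 4·(1) + 2·(0) = -4 from the rest, must sum to zero.
2n − 4 = 0, so n = 2.

2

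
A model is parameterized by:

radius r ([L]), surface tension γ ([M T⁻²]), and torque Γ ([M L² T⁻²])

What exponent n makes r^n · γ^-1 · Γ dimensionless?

-2

Balance the L exponent: (1)·n from r, plus −(0) + (2) = 2 from the rest, must sum to zero.
n + 2 = 0, so n = -2.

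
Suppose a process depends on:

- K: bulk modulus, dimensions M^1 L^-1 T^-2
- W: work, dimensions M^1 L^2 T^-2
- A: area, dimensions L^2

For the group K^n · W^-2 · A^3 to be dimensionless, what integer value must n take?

Balance the M exponent: (1)·n from K, plus −2·(1) + 3·(0) = -2 from the rest, must sum to zero.
n − 2 = 0, so n = 2.

2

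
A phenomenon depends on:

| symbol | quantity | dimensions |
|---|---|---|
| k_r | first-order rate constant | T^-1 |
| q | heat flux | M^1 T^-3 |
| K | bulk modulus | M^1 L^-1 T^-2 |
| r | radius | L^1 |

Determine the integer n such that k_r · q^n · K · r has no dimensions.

Balance the M exponent: (1)·n from q, plus (0) + (1) + (0) = 1 from the rest, must sum to zero.
n + 1 = 0, so n = -1.

-1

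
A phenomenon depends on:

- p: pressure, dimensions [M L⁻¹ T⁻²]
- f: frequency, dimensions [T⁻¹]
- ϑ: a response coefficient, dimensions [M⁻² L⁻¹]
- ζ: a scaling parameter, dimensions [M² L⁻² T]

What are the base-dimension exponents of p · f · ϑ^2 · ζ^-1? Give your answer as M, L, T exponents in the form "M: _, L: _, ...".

Collect each base-dimension exponent across the product:
  M: (1) + (0) + 2·(-2) − (2) = -5
  L: (-1) + (0) + 2·(-1) − (-2) = -1
  T: (-2) + (-1) + 2·(0) − (1) = -4
So the dimensions are [M⁻⁵ L⁻¹ T⁻⁴].

M: -5, L: -1, T: -4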